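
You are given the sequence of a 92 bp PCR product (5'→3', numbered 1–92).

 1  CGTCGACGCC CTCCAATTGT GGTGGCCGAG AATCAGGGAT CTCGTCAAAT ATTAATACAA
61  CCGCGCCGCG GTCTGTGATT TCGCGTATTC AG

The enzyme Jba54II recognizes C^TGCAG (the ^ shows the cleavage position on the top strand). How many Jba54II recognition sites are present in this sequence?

No occurrence of CTGCAG is present in the sequence.
Jba54II does not cut: 0 sites.

0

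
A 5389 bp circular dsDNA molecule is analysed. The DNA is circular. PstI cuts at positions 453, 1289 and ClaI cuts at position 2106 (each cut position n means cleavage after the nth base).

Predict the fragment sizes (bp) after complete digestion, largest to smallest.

3736, 836, 817 bp

Combined cut positions (sorted): 453, 1289, 2106.
Circular molecule, 3 cuts → 3 fragments:
  1289 − 453 = 836 bp
  2106 − 1289 = 817 bp
  wrap: 5389 − 2106 + 453 = 3736 bp
Sorted largest to smallest: 3736, 836, 817 bp.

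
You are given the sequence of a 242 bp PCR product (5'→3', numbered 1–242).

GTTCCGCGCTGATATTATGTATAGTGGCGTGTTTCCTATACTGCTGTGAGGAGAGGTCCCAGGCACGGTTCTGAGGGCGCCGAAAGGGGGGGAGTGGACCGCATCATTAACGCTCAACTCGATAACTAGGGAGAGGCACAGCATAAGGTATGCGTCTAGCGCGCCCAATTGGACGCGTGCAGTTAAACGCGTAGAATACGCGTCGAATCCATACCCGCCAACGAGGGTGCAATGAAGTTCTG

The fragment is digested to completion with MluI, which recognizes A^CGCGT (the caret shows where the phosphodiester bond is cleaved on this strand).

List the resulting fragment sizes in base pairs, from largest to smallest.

MluI sites (ACGCGT) start at positions 173, 187, 198.
MluI cuts after the first base of each site, so after positions 173, 187, 198.
Linear molecule, 3 cuts → 4 fragments:
  1–173 → 173 bp
  174–187 → 14 bp
  188–198 → 11 bp
  199–242 → 44 bp
Sorted largest to smallest: 173, 44, 14, 11 bp.

173, 44, 14, 11 bp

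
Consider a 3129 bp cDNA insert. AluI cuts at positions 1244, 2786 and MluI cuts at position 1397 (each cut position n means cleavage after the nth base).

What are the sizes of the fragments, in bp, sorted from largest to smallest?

1389, 1244, 343, 153 bp

Combined cut positions (sorted): 1244, 1397, 2786.
Linear molecule, 3 cuts → 4 fragments:
  1244 − 0 = 1244 bp
  1397 − 1244 = 153 bp
  2786 − 1397 = 1389 bp
  3129 − 2786 = 343 bp
Sorted largest to smallest: 1389, 1244, 343, 153 bp.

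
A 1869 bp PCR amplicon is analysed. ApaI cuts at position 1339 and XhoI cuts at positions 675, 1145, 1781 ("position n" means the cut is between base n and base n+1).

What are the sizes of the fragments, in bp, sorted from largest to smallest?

Combined cut positions (sorted): 675, 1145, 1339, 1781.
Linear molecule, 4 cuts → 5 fragments:
  675 − 0 = 675 bp
  1145 − 675 = 470 bp
  1339 − 1145 = 194 bp
  1781 − 1339 = 442 bp
  1869 − 1781 = 88 bp
Sorted largest to smallest: 675, 470, 442, 194, 88 bp.

675, 470, 442, 194, 88 bp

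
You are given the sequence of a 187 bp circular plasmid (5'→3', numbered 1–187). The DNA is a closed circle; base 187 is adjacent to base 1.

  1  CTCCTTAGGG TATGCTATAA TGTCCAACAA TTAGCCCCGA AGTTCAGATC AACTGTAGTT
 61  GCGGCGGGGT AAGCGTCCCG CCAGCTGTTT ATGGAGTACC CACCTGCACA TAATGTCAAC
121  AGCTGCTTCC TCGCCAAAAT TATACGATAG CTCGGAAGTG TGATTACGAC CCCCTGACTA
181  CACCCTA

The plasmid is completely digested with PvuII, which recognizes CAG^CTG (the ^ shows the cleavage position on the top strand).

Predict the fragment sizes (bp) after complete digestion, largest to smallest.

149, 38 bp

PvuII sites (CAGCTG) start at positions 82, 120.
PvuII cuts after base 3 of each site, so after positions 84, 122.
Circular molecule, 2 cuts → 2 fragments:
  85–122 → 38 bp
  123–187 then 1–84 → 65 + 84 = 149 bp
Sorted largest to smallest: 149, 38 bp.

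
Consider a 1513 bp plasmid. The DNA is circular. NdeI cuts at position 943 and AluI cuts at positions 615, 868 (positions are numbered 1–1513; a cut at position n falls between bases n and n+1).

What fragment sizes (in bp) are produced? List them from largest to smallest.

1185, 253, 75 bp

Combined cut positions (sorted): 615, 868, 943.
Circular molecule, 3 cuts → 3 fragments:
  868 − 615 = 253 bp
  943 − 868 = 75 bp
  wrap: 1513 − 943 + 615 = 1185 bp
Sorted largest to smallest: 1185, 253, 75 bp.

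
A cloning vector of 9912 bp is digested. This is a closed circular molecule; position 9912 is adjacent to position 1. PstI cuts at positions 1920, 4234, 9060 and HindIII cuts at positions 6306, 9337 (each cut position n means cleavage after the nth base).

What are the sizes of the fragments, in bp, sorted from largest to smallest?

2754, 2495, 2314, 2072, 277 bp

Combined cut positions (sorted): 1920, 4234, 6306, 9060, 9337.
Circular molecule, 5 cuts → 5 fragments:
  4234 − 1920 = 2314 bp
  6306 − 4234 = 2072 bp
  9060 − 6306 = 2754 bp
  9337 − 9060 = 277 bp
  wrap: 9912 − 9337 + 1920 = 2495 bp
Sorted largest to smallest: 2754, 2495, 2314, 2072, 277 bp.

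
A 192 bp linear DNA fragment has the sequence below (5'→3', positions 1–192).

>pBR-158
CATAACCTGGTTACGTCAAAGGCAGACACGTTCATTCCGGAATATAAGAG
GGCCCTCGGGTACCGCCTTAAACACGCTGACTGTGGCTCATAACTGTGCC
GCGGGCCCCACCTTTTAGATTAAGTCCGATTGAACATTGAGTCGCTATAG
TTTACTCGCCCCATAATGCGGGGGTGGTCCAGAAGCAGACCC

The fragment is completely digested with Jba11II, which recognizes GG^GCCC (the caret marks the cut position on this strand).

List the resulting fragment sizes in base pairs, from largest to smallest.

Jba11II sites (GGGCCC) start at positions 50, 103.
Jba11II cuts after base 2 of each site, so after positions 51, 104.
Linear molecule, 2 cuts → 3 fragments:
  1–51 → 51 bp
  52–104 → 53 bp
  105–192 → 88 bp
Sorted largest to smallest: 88, 53, 51 bp.

88, 53, 51 bp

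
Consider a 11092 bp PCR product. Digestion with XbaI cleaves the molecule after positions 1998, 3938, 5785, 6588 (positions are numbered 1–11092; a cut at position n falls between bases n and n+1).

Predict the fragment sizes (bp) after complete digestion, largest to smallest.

4504, 1998, 1940, 1847, 803 bp

Linear molecule, 4 cuts → 5 fragments:
  1998 − 0 = 1998 bp
  3938 − 1998 = 1940 bp
  5785 − 3938 = 1847 bp
  6588 − 5785 = 803 bp
  11092 − 6588 = 4504 bp
Sorted largest to smallest: 4504, 1998, 1940, 1847, 803 bp.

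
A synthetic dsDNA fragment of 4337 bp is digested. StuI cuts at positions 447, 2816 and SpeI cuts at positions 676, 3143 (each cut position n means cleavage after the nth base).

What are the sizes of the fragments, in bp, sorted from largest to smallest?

Combined cut positions (sorted): 447, 676, 2816, 3143.
Linear molecule, 4 cuts → 5 fragments:
  447 − 0 = 447 bp
  676 − 447 = 229 bp
  2816 − 676 = 2140 bp
  3143 − 2816 = 327 bp
  4337 − 3143 = 1194 bp
Sorted largest to smallest: 2140, 1194, 447, 327, 229 bp.

2140, 1194, 447, 327, 229 bp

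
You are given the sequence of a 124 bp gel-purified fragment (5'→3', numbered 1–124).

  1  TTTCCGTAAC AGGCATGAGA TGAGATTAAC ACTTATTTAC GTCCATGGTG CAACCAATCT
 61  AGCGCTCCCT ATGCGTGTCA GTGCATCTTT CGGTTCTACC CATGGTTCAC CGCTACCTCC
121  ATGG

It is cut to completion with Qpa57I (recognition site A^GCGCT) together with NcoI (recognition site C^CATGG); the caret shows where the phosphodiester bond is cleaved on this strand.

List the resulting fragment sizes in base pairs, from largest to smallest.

43, 39, 19, 18, 5 bp

The Qpa57I site (AGCGCT) starts at position 61.
Qpa57I cuts after the first base of each site, so after position 61.
NcoI sites (CCATGG) start at positions 43, 100, 119.
NcoI cuts after the first base of each site, so after positions 43, 100, 119.
Combined cut positions: 43, 61, 100, 119.
Linear molecule, 4 cuts → 5 fragments:
  1–43 → 43 bp
  44–61 → 18 bp
  62–100 → 39 bp
  101–119 → 19 bp
  120–124 → 5 bp
Sorted largest to smallest: 43, 39, 19, 18, 5 bp.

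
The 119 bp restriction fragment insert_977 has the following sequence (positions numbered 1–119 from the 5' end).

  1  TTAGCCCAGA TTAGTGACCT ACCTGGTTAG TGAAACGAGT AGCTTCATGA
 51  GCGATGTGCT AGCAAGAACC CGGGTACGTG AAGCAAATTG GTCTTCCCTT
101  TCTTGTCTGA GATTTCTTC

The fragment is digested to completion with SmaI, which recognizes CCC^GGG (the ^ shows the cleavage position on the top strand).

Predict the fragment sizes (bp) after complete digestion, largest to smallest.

The SmaI site (CCCGGG) starts at position 69.
SmaI cuts after base 3 of each site, so after position 71.
Linear molecule, 1 cut → 2 fragments:
  1–71 → 71 bp
  72–119 → 48 bp
Sorted largest to smallest: 71, 48 bp.

71, 48 bp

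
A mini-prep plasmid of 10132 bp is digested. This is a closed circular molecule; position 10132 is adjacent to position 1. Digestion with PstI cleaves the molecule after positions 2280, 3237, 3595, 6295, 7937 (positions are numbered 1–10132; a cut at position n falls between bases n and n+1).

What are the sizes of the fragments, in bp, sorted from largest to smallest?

4475, 2700, 1642, 957, 358 bp

Circular molecule, 5 cuts → 5 fragments:
  3237 − 2280 = 957 bp
  3595 − 3237 = 358 bp
  6295 − 3595 = 2700 bp
  7937 − 6295 = 1642 bp
  wrap: 10132 − 7937 + 2280 = 4475 bp
Sorted largest to smallest: 4475, 2700, 1642, 957, 358 bp.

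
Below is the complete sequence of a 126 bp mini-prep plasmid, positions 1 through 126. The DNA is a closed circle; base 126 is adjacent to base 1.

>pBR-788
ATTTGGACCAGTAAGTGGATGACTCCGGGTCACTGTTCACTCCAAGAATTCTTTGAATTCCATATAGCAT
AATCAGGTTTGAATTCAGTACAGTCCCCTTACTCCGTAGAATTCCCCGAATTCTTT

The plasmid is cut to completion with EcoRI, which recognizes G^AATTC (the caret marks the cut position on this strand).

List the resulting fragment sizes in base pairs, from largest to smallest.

EcoRI sites (GAATTC) start at positions 46, 55, 81, 109, 118.
EcoRI cuts after the first base of each site, so after positions 46, 55, 81, 109, 118.
Circular molecule, 5 cuts → 5 fragments:
  47–55 → 9 bp
  56–81 → 26 bp
  82–109 → 28 bp
  110–118 → 9 bp
  119–126 then 1–46 → 8 + 46 = 54 bp
Sorted largest to smallest: 54, 28, 26, 9, 9 bp.

54, 28, 26, 9, 9 bp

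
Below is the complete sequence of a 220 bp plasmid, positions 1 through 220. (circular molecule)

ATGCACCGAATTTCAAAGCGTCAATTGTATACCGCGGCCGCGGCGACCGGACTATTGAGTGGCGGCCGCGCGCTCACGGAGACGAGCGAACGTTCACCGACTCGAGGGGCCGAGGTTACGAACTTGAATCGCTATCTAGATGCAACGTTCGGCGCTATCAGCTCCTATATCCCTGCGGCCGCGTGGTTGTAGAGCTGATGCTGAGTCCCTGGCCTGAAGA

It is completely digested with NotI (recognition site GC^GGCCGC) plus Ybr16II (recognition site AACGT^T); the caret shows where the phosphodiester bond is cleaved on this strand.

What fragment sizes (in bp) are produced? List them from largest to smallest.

79, 55, 30, 28, 28 bp

NotI sites (GCGGCCGC) start at positions 34, 62, 175.
NotI cuts after base 2 of each site, so after positions 35, 63, 176.
Ybr16II sites (AACGTT) start at positions 89, 144.
Ybr16II cuts after base 5 of each site (before the last base), so after positions 93, 148.
Combined cut positions: 35, 63, 93, 148, 176.
Circular molecule, 5 cuts → 5 fragments:
  36–63 → 28 bp
  64–93 → 30 bp
  94–148 → 55 bp
  149–176 → 28 bp
  177–220 then 1–35 → 44 + 35 = 79 bp
Sorted largest to smallest: 79, 55, 30, 28, 28 bp.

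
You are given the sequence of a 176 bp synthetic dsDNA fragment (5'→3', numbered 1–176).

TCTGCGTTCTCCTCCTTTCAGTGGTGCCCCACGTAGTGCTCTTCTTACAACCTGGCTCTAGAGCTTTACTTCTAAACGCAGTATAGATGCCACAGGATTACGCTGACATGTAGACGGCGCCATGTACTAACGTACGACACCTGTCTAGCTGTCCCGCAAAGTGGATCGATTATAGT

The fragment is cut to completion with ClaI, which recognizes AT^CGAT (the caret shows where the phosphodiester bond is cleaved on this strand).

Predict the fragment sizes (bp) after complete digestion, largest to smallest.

166, 10 bp

The ClaI site (ATCGAT) starts at position 165.
ClaI cuts after base 2 of each site, so after position 166.
Linear molecule, 1 cut → 2 fragments:
  1–166 → 166 bp
  167–176 → 10 bp
Sorted largest to smallest: 166, 10 bp.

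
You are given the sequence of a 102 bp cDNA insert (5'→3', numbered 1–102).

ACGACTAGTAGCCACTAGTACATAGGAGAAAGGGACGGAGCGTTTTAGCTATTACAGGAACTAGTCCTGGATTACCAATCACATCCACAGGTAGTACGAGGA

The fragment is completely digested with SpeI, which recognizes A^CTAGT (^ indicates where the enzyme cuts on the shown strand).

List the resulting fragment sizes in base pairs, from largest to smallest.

46, 42, 10, 4 bp

SpeI sites (ACTAGT) start at positions 4, 14, 60.
SpeI cuts after the first base of each site, so after positions 4, 14, 60.
Linear molecule, 3 cuts → 4 fragments:
  1–4 → 4 bp
  5–14 → 10 bp
  15–60 → 46 bp
  61–102 → 42 bp
Sorted largest to smallest: 46, 42, 10, 4 bp.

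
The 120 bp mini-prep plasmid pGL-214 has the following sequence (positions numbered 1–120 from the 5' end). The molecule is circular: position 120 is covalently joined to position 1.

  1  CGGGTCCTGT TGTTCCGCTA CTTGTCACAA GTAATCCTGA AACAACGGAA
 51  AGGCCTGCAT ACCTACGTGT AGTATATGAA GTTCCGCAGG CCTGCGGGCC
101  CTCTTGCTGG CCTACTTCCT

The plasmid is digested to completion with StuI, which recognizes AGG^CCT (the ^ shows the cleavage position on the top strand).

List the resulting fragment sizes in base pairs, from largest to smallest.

83, 37 bp

StuI sites (AGGCCT) start at positions 51, 88.
StuI cuts after base 3 of each site, so after positions 53, 90.
Circular molecule, 2 cuts → 2 fragments:
  54–90 → 37 bp
  91–120 then 1–53 → 30 + 53 = 83 bp
Sorted largest to smallest: 83, 37 bp.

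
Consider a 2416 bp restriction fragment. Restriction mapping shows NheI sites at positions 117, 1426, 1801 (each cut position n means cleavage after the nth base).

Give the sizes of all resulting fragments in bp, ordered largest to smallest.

Linear molecule, 3 cuts → 4 fragments:
  117 − 0 = 117 bp
  1426 − 117 = 1309 bp
  1801 − 1426 = 375 bp
  2416 − 1801 = 615 bp
Sorted largest to smallest: 1309, 615, 375, 117 bp.

1309, 615, 375, 117 bp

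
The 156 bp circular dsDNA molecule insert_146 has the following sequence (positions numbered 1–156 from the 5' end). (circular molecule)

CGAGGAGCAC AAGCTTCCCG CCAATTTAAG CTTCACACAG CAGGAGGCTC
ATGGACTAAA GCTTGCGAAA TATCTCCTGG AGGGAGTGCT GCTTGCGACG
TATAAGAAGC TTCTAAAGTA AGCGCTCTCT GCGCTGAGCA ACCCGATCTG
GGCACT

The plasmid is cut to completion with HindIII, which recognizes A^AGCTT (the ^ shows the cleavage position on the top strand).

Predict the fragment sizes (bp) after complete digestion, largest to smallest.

60, 48, 31, 17 bp

HindIII sites (AAGCTT) start at positions 11, 28, 59, 107.
HindIII cuts after the first base of each site, so after positions 11, 28, 59, 107.
Circular molecule, 4 cuts → 4 fragments:
  12–28 → 17 bp
  29–59 → 31 bp
  60–107 → 48 bp
  108–156 then 1–11 → 49 + 11 = 60 bp
Sorted largest to smallest: 60, 48, 31, 17 bp.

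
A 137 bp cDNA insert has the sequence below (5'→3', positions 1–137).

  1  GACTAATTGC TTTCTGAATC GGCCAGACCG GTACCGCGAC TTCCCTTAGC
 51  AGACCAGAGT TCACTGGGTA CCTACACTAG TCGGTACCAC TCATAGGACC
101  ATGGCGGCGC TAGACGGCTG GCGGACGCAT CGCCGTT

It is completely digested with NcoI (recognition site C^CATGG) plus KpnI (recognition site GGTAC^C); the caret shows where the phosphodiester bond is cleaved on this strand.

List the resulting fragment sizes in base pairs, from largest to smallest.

38, 37, 34, 16, 12 bp

The NcoI site (CCATGG) starts at position 99.
NcoI cuts after the first base of each site, so after position 99.
KpnI sites (GGTACC) start at positions 30, 67, 83.
KpnI cuts after base 5 of each site (before the last base), so after positions 34, 71, 87.
Combined cut positions: 34, 71, 87, 99.
Linear molecule, 4 cuts → 5 fragments:
  1–34 → 34 bp
  35–71 → 37 bp
  72–87 → 16 bp
  88–99 → 12 bp
  100–137 → 38 bp
Sorted largest to smallest: 38, 37, 34, 16, 12 bp.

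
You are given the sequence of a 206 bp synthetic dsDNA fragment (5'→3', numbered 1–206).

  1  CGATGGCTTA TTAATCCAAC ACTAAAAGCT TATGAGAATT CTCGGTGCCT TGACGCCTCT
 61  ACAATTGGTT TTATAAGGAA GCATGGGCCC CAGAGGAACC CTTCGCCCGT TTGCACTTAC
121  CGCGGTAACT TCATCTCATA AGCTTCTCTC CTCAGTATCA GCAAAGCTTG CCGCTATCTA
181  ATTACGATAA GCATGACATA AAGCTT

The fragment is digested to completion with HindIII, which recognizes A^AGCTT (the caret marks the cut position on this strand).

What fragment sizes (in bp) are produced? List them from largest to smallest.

HindIII sites (AAGCTT) start at positions 26, 140, 164, 201.
HindIII cuts after the first base of each site, so after positions 26, 140, 164, 201.
Linear molecule, 4 cuts → 5 fragments:
  1–26 → 26 bp
  27–140 → 114 bp
  141–164 → 24 bp
  165–201 → 37 bp
  202–206 → 5 bp
Sorted largest to smallest: 114, 37, 26, 24, 5 bp.

114, 37, 26, 24, 5 bp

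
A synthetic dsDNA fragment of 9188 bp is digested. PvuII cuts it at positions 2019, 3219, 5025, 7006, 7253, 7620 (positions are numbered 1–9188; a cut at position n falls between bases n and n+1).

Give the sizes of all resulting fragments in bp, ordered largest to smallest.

Linear molecule, 6 cuts → 7 fragments:
  2019 − 0 = 2019 bp
  3219 − 2019 = 1200 bp
  5025 − 3219 = 1806 bp
  7006 − 5025 = 1981 bp
  7253 − 7006 = 247 bp
  7620 − 7253 = 367 bp
  9188 − 7620 = 1568 bp
Sorted largest to smallest: 2019, 1981, 1806, 1568, 1200, 367, 247 bp.

2019, 1981, 1806, 1568, 1200, 367, 247 bp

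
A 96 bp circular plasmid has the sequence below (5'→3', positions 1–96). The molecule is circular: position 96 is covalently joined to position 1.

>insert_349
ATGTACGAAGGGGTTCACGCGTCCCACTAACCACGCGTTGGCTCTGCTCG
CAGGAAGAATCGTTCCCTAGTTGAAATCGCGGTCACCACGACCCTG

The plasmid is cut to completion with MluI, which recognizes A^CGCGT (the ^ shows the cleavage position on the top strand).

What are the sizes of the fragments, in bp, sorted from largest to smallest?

80, 16 bp

MluI sites (ACGCGT) start at positions 17, 33.
MluI cuts after the first base of each site, so after positions 17, 33.
Circular molecule, 2 cuts → 2 fragments:
  18–33 → 16 bp
  34–96 then 1–17 → 63 + 17 = 80 bp
Sorted largest to smallest: 80, 16 bp.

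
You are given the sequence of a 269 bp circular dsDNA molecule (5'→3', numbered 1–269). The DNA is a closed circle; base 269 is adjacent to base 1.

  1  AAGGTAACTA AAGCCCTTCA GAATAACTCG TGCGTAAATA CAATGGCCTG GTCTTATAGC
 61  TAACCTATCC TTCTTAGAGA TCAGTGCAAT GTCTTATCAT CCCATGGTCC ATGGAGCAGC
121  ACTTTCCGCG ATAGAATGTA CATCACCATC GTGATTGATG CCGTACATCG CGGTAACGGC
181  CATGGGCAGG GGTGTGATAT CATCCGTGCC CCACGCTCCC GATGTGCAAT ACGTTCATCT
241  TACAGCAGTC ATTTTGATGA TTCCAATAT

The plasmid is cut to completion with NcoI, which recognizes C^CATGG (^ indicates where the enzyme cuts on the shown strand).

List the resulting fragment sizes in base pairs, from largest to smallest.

NcoI sites (CCATGG) start at positions 102, 109, 180.
NcoI cuts after the first base of each site, so after positions 102, 109, 180.
Circular molecule, 3 cuts → 3 fragments:
  103–109 → 7 bp
  110–180 → 71 bp
  181–269 then 1–102 → 89 + 102 = 191 bp
Sorted largest to smallest: 191, 71, 7 bp.

191, 71, 7 bp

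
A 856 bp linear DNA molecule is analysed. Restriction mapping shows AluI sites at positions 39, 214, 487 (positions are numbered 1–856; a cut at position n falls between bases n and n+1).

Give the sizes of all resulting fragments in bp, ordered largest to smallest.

369, 273, 175, 39 bp

Linear molecule, 3 cuts → 4 fragments:
  39 − 0 = 39 bp
  214 − 39 = 175 bp
  487 − 214 = 273 bp
  856 − 487 = 369 bp
Sorted largest to smallest: 369, 273, 175, 39 bp.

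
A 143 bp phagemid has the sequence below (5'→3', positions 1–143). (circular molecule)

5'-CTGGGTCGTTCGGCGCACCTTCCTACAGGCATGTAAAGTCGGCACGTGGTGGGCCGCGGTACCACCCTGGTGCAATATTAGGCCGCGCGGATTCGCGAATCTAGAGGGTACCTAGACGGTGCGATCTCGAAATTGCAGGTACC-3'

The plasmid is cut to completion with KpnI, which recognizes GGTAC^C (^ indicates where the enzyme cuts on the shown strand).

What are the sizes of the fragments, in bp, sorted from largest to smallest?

63, 49, 31 bp

KpnI sites (GGTACC) start at positions 58, 107, 138.
KpnI cuts after base 5 of each site (before the last base), so after positions 62, 111, 142.
Circular molecule, 3 cuts → 3 fragments:
  63–111 → 49 bp
  112–142 → 31 bp
  143–143 then 1–62 → 1 + 62 = 63 bp
Sorted largest to smallest: 63, 49, 31 bp.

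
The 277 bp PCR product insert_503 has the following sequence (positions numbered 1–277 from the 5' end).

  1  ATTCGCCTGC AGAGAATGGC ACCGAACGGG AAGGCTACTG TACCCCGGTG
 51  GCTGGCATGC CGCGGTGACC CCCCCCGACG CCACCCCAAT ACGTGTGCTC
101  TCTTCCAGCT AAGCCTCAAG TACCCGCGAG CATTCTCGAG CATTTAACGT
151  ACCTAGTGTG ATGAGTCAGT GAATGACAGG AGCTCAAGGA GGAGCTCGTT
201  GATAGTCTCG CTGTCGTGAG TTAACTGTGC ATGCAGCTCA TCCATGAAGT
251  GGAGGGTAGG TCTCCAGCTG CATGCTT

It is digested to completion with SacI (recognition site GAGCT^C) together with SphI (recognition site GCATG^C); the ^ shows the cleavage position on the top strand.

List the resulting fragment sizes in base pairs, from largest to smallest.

SacI sites (GAGCTC) start at positions 180, 192.
SacI cuts after base 5 of each site (before the last base), so after positions 184, 196.
SphI sites (GCATGC) start at positions 55, 229, 270.
SphI cuts after base 5 of each site (before the last base), so after positions 59, 233, 274.
Combined cut positions: 59, 184, 196, 233, 274.
Linear molecule, 5 cuts → 6 fragments:
  1–59 → 59 bp
  60–184 → 125 bp
  185–196 → 12 bp
  197–233 → 37 bp
  234–274 → 41 bp
  275–277 → 3 bp
Sorted largest to smallest: 125, 59, 41, 37, 12, 3 bp.

125, 59, 41, 37, 12, 3 bp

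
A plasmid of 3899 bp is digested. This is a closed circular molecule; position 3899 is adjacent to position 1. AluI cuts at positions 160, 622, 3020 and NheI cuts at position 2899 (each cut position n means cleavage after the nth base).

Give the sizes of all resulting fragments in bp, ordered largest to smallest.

2277, 1039, 462, 121 bp

Combined cut positions (sorted): 160, 622, 2899, 3020.
Circular molecule, 4 cuts → 4 fragments:
  622 − 160 = 462 bp
  2899 − 622 = 2277 bp
  3020 − 2899 = 121 bp
  wrap: 3899 − 3020 + 160 = 1039 bp
Sorted largest to smallest: 2277, 1039, 462, 121 bp.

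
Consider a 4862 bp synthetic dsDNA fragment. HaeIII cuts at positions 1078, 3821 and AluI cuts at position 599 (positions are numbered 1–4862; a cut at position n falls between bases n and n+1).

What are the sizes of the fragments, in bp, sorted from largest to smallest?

Combined cut positions (sorted): 599, 1078, 3821.
Linear molecule, 3 cuts → 4 fragments:
  599 − 0 = 599 bp
  1078 − 599 = 479 bp
  3821 − 1078 = 2743 bp
  4862 − 3821 = 1041 bp
Sorted largest to smallest: 2743, 1041, 599, 479 bp.

2743, 1041, 599, 479 bp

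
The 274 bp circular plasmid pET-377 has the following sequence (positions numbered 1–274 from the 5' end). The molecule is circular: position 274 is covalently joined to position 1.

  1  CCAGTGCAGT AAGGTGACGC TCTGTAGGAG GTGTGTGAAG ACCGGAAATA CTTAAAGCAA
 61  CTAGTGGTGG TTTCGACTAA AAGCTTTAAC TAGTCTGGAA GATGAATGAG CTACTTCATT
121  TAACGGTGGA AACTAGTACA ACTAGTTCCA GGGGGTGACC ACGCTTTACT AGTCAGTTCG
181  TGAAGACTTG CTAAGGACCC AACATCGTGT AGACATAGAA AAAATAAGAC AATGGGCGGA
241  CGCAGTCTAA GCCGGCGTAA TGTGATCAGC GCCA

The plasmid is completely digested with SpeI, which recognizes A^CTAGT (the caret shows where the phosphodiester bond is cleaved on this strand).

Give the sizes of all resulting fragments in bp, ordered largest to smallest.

166, 43, 29, 27, 9 bp

SpeI sites (ACTAGT) start at positions 60, 89, 132, 141, 168.
SpeI cuts after the first base of each site, so after positions 60, 89, 132, 141, 168.
Circular molecule, 5 cuts → 5 fragments:
  61–89 → 29 bp
  90–132 → 43 bp
  133–141 → 9 bp
  142–168 → 27 bp
  169–274 then 1–60 → 106 + 60 = 166 bp
Sorted largest to smallest: 166, 43, 29, 27, 9 bp.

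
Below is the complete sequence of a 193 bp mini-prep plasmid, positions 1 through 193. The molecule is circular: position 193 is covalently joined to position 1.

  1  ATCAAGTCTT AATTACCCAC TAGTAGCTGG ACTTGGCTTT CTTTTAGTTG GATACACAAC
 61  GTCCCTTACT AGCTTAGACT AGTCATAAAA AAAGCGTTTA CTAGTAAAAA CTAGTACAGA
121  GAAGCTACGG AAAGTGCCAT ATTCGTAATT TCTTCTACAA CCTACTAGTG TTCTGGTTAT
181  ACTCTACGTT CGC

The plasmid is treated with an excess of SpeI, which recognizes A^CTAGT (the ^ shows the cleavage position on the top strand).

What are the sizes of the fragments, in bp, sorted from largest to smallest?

59, 54, 48, 22, 10 bp

SpeI sites (ACTAGT) start at positions 19, 78, 100, 110, 164.
SpeI cuts after the first base of each site, so after positions 19, 78, 100, 110, 164.
Circular molecule, 5 cuts → 5 fragments:
  20–78 → 59 bp
  79–100 → 22 bp
  101–110 → 10 bp
  111–164 → 54 bp
  165–193 then 1–19 → 29 + 19 = 48 bp
Sorted largest to smallest: 59, 54, 48, 22, 10 bp.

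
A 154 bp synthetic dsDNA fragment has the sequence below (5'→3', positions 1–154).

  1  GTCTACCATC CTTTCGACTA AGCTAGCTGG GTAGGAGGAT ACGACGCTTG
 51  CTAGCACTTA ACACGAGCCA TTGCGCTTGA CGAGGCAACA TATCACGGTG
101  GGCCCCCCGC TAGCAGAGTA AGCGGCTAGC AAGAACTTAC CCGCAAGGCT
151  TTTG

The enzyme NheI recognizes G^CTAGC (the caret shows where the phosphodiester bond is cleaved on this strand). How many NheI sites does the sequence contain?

4

GCTAGC occurs starting at positions 22, 50, 109, 125.
NheI cuts at 4 sites.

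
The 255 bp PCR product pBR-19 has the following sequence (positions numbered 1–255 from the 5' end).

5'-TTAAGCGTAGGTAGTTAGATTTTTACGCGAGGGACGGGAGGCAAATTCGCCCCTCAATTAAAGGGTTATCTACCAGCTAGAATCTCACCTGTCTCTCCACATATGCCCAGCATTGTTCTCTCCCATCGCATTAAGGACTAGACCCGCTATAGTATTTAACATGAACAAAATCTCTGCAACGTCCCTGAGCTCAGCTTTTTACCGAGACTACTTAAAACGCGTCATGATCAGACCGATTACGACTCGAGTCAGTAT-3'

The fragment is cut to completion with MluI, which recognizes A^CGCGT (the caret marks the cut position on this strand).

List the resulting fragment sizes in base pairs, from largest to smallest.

The MluI site (ACGCGT) starts at position 217.
MluI cuts after the first base of each site, so after position 217.
Linear molecule, 1 cut → 2 fragments:
  1–217 → 217 bp
  218–255 → 38 bp
Sorted largest to smallest: 217, 38 bp.

217, 38 bp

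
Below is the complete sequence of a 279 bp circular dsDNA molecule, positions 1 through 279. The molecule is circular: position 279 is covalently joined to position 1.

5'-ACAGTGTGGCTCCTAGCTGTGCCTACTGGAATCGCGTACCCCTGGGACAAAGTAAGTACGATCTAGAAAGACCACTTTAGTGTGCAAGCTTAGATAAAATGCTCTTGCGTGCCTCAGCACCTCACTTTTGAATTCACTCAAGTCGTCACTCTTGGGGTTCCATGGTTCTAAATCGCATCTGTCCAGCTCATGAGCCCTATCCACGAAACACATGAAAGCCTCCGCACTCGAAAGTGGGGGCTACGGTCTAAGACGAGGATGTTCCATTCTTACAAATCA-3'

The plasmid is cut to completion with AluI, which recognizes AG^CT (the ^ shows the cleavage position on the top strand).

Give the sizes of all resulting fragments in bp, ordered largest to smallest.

109, 98, 72 bp

AluI sites (AGCT) start at positions 15, 87, 185.
AluI cuts after base 2 of each site, so after positions 16, 88, 186.
Circular molecule, 3 cuts → 3 fragments:
  17–88 → 72 bp
  89–186 → 98 bp
  187–279 then 1–16 → 93 + 16 = 109 bp
Sorted largest to smallest: 109, 98, 72 bp.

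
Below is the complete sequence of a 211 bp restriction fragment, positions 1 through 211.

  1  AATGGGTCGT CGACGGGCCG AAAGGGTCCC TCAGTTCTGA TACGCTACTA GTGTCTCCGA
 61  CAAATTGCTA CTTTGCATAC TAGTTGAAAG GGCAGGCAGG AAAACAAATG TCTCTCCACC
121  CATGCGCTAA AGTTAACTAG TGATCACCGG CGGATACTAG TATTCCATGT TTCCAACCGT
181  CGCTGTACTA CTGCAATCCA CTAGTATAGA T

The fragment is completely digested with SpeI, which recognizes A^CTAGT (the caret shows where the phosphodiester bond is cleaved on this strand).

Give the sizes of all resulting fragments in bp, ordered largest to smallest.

57, 47, 44, 32, 20, 11 bp

SpeI sites (ACTAGT) start at positions 47, 79, 136, 156, 200.
SpeI cuts after the first base of each site, so after positions 47, 79, 136, 156, 200.
Linear molecule, 5 cuts → 6 fragments:
  1–47 → 47 bp
  48–79 → 32 bp
  80–136 → 57 bp
  137–156 → 20 bp
  157–200 → 44 bp
  201–211 → 11 bp
Sorted largest to smallest: 57, 47, 44, 32, 20, 11 bp.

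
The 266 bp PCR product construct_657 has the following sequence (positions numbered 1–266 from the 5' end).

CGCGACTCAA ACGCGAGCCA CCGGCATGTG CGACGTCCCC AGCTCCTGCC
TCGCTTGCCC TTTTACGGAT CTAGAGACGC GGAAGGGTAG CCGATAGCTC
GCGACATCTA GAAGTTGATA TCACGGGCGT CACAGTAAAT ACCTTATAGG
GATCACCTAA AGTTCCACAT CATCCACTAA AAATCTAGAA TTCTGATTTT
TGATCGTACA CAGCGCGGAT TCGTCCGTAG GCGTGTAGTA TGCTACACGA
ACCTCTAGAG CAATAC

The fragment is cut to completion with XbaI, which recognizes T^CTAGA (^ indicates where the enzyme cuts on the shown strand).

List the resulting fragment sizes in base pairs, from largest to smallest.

77, 70, 70, 37, 12 bp

XbaI sites (TCTAGA) start at positions 70, 107, 184, 254.
XbaI cuts after the first base of each site, so after positions 70, 107, 184, 254.
Linear molecule, 4 cuts → 5 fragments:
  1–70 → 70 bp
  71–107 → 37 bp
  108–184 → 77 bp
  185–254 → 70 bp
  255–266 → 12 bp
Sorted largest to smallest: 77, 70, 70, 37, 12 bp.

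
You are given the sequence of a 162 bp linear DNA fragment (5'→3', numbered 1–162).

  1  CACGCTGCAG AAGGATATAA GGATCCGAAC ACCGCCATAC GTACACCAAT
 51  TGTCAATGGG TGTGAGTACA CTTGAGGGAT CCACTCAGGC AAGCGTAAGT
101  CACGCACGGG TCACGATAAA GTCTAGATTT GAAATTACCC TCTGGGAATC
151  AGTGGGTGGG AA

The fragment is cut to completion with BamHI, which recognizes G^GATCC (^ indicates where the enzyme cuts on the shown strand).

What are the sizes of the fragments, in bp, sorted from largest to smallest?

85, 56, 21 bp

BamHI sites (GGATCC) start at positions 21, 77.
BamHI cuts after the first base of each site, so after positions 21, 77.
Linear molecule, 2 cuts → 3 fragments:
  1–21 → 21 bp
  22–77 → 56 bp
  78–162 → 85 bp
Sorted largest to smallest: 85, 56, 21 bp.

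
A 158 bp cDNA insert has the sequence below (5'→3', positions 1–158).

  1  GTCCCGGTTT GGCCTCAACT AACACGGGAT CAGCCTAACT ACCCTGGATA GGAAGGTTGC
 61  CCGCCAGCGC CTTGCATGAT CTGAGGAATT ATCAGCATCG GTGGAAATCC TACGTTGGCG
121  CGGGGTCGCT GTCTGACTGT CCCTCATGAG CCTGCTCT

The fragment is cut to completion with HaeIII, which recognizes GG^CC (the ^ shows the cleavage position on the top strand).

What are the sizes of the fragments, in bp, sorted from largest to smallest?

146, 12 bp

The HaeIII site (GGCC) starts at position 11.
HaeIII cuts after base 2 of each site, so after position 12.
Linear molecule, 1 cut → 2 fragments:
  1–12 → 12 bp
  13–158 → 146 bp
Sorted largest to smallest: 146, 12 bp.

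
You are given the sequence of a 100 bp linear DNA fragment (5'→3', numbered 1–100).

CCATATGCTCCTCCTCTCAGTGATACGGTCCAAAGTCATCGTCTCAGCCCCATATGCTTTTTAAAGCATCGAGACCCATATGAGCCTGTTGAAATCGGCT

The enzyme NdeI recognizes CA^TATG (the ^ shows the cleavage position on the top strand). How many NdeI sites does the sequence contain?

3

CATATG occurs starting at positions 2, 51, 77.
NdeI cuts at 3 sites.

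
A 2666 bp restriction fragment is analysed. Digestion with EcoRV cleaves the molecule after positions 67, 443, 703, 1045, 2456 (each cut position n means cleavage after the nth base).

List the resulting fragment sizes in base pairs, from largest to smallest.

1411, 376, 342, 260, 210, 67 bp

Linear molecule, 5 cuts → 6 fragments:
  67 − 0 = 67 bp
  443 − 67 = 376 bp
  703 − 443 = 260 bp
  1045 − 703 = 342 bp
  2456 − 1045 = 1411 bp
  2666 − 2456 = 210 bp
Sorted largest to smallest: 1411, 376, 342, 260, 210, 67 bp.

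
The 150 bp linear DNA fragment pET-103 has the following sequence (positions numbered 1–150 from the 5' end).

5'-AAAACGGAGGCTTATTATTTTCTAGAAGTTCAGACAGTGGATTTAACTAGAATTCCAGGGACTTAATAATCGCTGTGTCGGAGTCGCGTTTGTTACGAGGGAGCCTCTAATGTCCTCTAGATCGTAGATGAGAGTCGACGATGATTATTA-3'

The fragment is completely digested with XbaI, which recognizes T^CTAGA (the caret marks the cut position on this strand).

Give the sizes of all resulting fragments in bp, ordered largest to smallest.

95, 34, 21 bp

XbaI sites (TCTAGA) start at positions 21, 116.
XbaI cuts after the first base of each site, so after positions 21, 116.
Linear molecule, 2 cuts → 3 fragments:
  1–21 → 21 bp
  22–116 → 95 bp
  117–150 → 34 bp
Sorted largest to smallest: 95, 34, 21 bp.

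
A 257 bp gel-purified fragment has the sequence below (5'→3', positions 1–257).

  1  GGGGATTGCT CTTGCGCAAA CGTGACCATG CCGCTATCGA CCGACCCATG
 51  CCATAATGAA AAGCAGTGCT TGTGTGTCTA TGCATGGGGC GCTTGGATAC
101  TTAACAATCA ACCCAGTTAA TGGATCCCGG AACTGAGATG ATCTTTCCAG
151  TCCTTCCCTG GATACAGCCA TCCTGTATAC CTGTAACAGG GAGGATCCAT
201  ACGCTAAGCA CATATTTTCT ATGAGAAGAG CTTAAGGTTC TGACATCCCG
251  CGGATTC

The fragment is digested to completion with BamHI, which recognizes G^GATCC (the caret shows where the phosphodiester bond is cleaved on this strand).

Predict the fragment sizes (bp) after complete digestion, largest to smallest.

122, 71, 64 bp

BamHI sites (GGATCC) start at positions 122, 193.
BamHI cuts after the first base of each site, so after positions 122, 193.
Linear molecule, 2 cuts → 3 fragments:
  1–122 → 122 bp
  123–193 → 71 bp
  194–257 → 64 bp
Sorted largest to smallest: 122, 71, 64 bp.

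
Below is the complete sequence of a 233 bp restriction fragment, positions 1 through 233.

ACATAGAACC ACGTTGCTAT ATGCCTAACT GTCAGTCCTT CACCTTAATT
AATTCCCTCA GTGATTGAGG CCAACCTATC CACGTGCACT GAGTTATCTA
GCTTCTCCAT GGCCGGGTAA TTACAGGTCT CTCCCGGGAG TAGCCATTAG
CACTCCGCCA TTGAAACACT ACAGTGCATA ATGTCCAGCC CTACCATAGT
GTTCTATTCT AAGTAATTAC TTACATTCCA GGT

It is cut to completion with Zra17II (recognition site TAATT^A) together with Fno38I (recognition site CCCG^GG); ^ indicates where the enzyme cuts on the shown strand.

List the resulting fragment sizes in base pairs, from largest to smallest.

82, 72, 50, 15, 14 bp

Zra17II sites (TAATTA) start at positions 46, 118, 214.
Zra17II cuts after base 5 of each site (before the last base), so after positions 50, 122, 218.
The Fno38I site (CCCGGG) starts at position 133.
Fno38I cuts after base 4 of each site, so after position 136.
Combined cut positions: 50, 122, 136, 218.
Linear molecule, 4 cuts → 5 fragments:
  1–50 → 50 bp
  51–122 → 72 bp
  123–136 → 14 bp
  137–218 → 82 bp
  219–233 → 15 bp
Sorted largest to smallest: 82, 72, 50, 15, 14 bp.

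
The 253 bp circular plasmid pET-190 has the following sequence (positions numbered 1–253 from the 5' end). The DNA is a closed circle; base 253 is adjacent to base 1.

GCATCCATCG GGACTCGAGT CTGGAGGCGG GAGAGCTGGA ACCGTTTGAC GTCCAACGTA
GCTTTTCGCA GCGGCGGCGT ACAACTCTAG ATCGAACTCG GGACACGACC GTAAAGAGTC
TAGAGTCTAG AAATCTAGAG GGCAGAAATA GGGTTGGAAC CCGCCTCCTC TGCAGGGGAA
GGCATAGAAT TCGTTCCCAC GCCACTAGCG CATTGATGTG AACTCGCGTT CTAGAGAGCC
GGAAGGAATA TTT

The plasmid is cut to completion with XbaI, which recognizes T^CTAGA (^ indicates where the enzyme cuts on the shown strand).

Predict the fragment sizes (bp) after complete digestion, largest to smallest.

XbaI sites (TCTAGA) start at positions 86, 119, 126, 134, 230.
XbaI cuts after the first base of each site, so after positions 86, 119, 126, 134, 230.
Circular molecule, 5 cuts → 5 fragments:
  87–119 → 33 bp
  120–126 → 7 bp
  127–134 → 8 bp
  135–230 → 96 bp
  231–253 then 1–86 → 23 + 86 = 109 bp
Sorted largest to smallest: 109, 96, 33, 8, 7 bp.

109, 96, 33, 8, 7 bp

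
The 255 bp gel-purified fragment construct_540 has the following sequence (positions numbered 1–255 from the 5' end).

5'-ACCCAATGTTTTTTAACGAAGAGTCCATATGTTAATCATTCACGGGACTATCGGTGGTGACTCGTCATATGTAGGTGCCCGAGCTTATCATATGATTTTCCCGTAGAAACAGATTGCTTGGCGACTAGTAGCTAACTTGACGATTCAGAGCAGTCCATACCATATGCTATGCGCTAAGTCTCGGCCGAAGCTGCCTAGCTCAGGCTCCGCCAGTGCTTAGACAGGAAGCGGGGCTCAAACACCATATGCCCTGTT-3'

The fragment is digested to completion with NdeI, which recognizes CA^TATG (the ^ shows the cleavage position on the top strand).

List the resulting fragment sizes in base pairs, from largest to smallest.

82, 72, 40, 27, 23, 11 bp

NdeI sites (CATATG) start at positions 26, 66, 89, 161, 243.
NdeI cuts after base 2 of each site, so after positions 27, 67, 90, 162, 244.
Linear molecule, 5 cuts → 6 fragments:
  1–27 → 27 bp
  28–67 → 40 bp
  68–90 → 23 bp
  91–162 → 72 bp
  163–244 → 82 bp
  245–255 → 11 bp
Sorted largest to smallest: 82, 72, 40, 27, 23, 11 bp.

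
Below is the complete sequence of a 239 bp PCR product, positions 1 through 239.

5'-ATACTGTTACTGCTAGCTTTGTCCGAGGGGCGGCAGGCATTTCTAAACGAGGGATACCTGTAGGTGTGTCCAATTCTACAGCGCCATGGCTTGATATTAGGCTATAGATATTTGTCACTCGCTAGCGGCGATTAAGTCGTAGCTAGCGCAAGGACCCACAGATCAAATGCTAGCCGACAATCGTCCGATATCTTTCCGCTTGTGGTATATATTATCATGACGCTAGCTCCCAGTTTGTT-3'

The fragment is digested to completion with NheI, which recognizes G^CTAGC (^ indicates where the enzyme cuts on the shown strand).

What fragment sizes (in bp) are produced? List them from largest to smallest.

NheI sites (GCTAGC) start at positions 12, 121, 142, 169, 222.
NheI cuts after the first base of each site, so after positions 12, 121, 142, 169, 222.
Linear molecule, 5 cuts → 6 fragments:
  1–12 → 12 bp
  13–121 → 109 bp
  122–142 → 21 bp
  143–169 → 27 bp
  170–222 → 53 bp
  223–239 → 17 bp
Sorted largest to smallest: 109, 53, 27, 21, 17, 12 bp.

109, 53, 27, 21, 17, 12 bp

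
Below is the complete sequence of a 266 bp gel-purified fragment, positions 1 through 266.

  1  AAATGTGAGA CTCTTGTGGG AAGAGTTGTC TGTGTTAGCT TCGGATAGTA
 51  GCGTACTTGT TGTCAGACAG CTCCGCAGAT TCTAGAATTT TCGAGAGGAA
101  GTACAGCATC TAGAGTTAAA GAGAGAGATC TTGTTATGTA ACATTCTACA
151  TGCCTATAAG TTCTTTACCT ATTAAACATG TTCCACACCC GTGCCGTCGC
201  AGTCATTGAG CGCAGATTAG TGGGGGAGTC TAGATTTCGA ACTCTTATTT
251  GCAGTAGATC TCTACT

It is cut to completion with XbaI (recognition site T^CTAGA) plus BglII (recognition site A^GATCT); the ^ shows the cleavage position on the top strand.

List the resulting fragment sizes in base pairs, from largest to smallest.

103, 81, 28, 27, 17, 10 bp

XbaI sites (TCTAGA) start at positions 81, 109, 229.
XbaI cuts after the first base of each site, so after positions 81, 109, 229.
BglII sites (AGATCT) start at positions 126, 256.
BglII cuts after the first base of each site, so after positions 126, 256.
Combined cut positions: 81, 109, 126, 229, 256.
Linear molecule, 5 cuts → 6 fragments:
  1–81 → 81 bp
  82–109 → 28 bp
  110–126 → 17 bp
  127–229 → 103 bp
  230–256 → 27 bp
  257–266 → 10 bp
Sorted largest to smallest: 103, 81, 28, 27, 17, 10 bp.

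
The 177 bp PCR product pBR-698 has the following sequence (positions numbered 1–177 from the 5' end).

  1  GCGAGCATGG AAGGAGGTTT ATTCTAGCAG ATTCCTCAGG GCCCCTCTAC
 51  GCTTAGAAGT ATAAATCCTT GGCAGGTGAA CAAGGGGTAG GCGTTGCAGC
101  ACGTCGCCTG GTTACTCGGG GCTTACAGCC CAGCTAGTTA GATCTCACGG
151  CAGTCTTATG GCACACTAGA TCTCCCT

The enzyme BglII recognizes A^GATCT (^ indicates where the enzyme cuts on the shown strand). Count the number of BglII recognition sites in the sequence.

2

AGATCT occurs starting at positions 140, 168.
BglII cuts at 2 sites.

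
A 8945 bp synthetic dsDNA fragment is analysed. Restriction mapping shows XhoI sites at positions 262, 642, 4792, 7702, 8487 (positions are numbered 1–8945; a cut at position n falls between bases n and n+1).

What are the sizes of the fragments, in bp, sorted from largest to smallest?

4150, 2910, 785, 458, 380, 262 bp

Linear molecule, 5 cuts → 6 fragments:
  262 − 0 = 262 bp
  642 − 262 = 380 bp
  4792 − 642 = 4150 bp
  7702 − 4792 = 2910 bp
  8487 − 7702 = 785 bp
  8945 − 8487 = 458 bp
Sorted largest to smallest: 4150, 2910, 785, 458, 380, 262 bp.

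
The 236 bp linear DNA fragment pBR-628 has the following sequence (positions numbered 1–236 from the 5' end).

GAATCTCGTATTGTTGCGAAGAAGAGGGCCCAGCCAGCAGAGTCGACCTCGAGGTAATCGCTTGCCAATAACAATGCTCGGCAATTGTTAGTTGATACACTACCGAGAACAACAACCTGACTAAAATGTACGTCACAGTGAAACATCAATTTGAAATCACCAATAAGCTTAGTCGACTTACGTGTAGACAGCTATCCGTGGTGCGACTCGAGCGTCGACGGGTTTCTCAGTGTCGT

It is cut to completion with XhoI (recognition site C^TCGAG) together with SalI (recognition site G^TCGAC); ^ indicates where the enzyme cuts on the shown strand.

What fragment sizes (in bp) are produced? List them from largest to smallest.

124, 42, 35, 22, 7, 6 bp

XhoI sites (CTCGAG) start at positions 48, 207.
XhoI cuts after the first base of each site, so after positions 48, 207.
SalI sites (GTCGAC) start at positions 42, 172, 214.
SalI cuts after the first base of each site, so after positions 42, 172, 214.
Combined cut positions: 42, 48, 172, 207, 214.
Linear molecule, 5 cuts → 6 fragments:
  1–42 → 42 bp
  43–48 → 6 bp
  49–172 → 124 bp
  173–207 → 35 bp
  208–214 → 7 bp
  215–236 → 22 bp
Sorted largest to smallest: 124, 42, 35, 22, 7, 6 bp.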